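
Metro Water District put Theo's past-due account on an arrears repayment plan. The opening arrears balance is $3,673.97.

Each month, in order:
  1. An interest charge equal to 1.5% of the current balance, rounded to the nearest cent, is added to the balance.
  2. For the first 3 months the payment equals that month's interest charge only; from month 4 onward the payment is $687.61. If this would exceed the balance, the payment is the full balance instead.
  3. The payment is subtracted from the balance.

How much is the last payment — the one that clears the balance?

# | Opening | Interest | Payment | End bal
1 | $3,673.97 | $55.11 | $55.11 | $3,673.97
2 | $3,673.97 | $55.11 | $55.11 | $3,673.97
3 | $3,673.97 | $55.11 | $55.11 | $3,673.97
4 | $3,673.97 | $55.11 | $687.61 | $3,041.47
5 | $3,041.47 | $45.62 | $687.61 | $2,399.48
6 | $2,399.48 | $35.99 | $687.61 | $1,747.86
7 | $1,747.86 | $26.22 | $687.61 | $1,086.47
8 | $1,086.47 | $16.30 | $687.61 | $415.16
9 | $415.16 | $6.23 | $421.39 | $0.00

$421.39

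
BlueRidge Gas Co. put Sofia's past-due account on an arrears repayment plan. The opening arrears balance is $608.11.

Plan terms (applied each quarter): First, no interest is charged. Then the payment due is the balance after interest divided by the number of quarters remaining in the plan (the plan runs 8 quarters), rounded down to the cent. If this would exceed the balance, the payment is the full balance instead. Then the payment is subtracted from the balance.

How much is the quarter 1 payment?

Quarter 1: $608.11 − $76.01 → $532.10

$76.01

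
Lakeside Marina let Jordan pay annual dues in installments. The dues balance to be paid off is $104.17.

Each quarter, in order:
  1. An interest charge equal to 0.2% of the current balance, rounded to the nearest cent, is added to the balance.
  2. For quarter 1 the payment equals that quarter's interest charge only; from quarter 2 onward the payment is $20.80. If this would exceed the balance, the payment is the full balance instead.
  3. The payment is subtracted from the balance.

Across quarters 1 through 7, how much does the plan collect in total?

Quarter 1: opening $104.17; interest $0.21 → $104.38; payment $0.21; balance $104.17
Quarter 2: opening $104.17; interest $0.21 → $104.38; payment $20.80; balance $83.58
Quarter 3: opening $83.58; interest $0.17 → $83.75; payment $20.80; balance $62.95
Quarter 4: opening $62.95; interest $0.13 → $63.08; payment $20.80; balance $42.28
Quarter 5: opening $42.28; interest $0.08 → $42.36; payment $20.80; balance $21.56
Quarter 6: opening $21.56; interest $0.04 → $21.60; payment $20.80; balance $0.80
Quarter 7: opening $0.80; interest $0.00 → $0.80; payment $0.80; balance $0.00
Total paid: $105.01

$105.01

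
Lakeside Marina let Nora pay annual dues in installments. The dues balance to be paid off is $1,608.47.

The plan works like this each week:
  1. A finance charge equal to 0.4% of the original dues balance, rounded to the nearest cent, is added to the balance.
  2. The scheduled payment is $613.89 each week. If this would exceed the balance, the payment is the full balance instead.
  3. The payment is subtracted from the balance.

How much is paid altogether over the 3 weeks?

Week 1: opening $1,608.47; interest $6.43 → $1,614.90; payment $613.89; balance $1,001.01
Week 2: opening $1,001.01; interest $6.43 → $1,007.44; payment $613.89; balance $393.55
Week 3: opening $393.55; interest $6.43 → $399.98; payment $399.98; balance $0.00
Total paid: $1,627.76

$1,627.76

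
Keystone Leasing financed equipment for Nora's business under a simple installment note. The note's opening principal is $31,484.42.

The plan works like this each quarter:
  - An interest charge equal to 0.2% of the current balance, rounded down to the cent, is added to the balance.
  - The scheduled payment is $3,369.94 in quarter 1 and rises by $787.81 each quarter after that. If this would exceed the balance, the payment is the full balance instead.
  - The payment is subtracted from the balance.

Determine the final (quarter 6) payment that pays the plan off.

Quarter 1: $31,484.42 +$62.96 interest = $31,547.38; pay $3,369.94 → $28,177.44
Quarter 2: $28,177.44 +$56.35 interest = $28,233.79; pay $4,157.75 → $24,076.04
Quarter 3: $24,076.04 +$48.15 interest = $24,124.19; pay $4,945.56 → $19,178.63
Quarter 4: $19,178.63 +$38.35 interest = $19,216.98; pay $5,733.37 → $13,483.61
Quarter 5: $13,483.61 +$26.96 interest = $13,510.57; pay $6,521.18 → $6,989.39
Quarter 6: $6,989.39 +$13.97 interest = $7,003.36; pay $7,003.36 → $0.00

$7,003.36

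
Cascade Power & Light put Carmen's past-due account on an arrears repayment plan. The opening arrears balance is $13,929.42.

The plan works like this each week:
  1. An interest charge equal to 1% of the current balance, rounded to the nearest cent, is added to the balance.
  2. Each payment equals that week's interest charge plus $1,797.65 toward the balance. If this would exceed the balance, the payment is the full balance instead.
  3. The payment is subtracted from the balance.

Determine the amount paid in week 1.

Week 1: $13,929.42 +$139.29 interest = $14,068.71; pay $1,936.94 → $12,131.77

$1,936.94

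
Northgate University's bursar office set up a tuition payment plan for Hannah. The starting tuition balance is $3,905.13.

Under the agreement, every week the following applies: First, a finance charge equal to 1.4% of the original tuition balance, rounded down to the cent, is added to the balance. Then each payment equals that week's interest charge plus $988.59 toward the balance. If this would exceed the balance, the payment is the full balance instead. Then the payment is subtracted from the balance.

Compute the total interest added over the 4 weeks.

Week 1: $3,905.13 +$54.67 interest = $3,959.80; pay $1,043.26 → $2,916.54
Week 2: $2,916.54 +$54.67 interest = $2,971.21; pay $1,043.26 → $1,927.95
Week 3: $1,927.95 +$54.67 interest = $1,982.62; pay $1,043.26 → $939.36
Week 4: $939.36 +$54.67 interest = $994.03; pay $994.03 → $0.00
Total interest: $54.67 + $54.67 + $54.67 + $54.67 = $218.68

$218.68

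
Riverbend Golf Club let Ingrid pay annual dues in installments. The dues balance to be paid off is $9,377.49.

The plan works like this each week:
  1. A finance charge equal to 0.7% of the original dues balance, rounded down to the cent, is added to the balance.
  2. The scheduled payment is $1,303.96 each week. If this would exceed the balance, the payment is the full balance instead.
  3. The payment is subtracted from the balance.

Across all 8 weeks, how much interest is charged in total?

$525.12

Week 1: $9,377.49 +$65.64 interest = $9,443.13; pay $1,303.96 → $8,139.17
Week 2: $8,139.17 +$65.64 interest = $8,204.81; pay $1,303.96 → $6,900.85
Week 3: $6,900.85 +$65.64 interest = $6,966.49; pay $1,303.96 → $5,662.53
Week 4: $5,662.53 +$65.64 interest = $5,728.17; pay $1,303.96 → $4,424.21
Week 5: $4,424.21 +$65.64 interest = $4,489.85; pay $1,303.96 → $3,185.89
Week 6: $3,185.89 +$65.64 interest = $3,251.53; pay $1,303.96 → $1,947.57
Week 7: $1,947.57 +$65.64 interest = $2,013.21; pay $1,303.96 → $709.25
Week 8: $709.25 +$65.64 interest = $774.89; pay $774.89 → $0.00
Total interest: $65.64 + $65.64 + $65.64 + $65.64 + $65.64 + $65.64 + $65.64 + $65.64 = $525.12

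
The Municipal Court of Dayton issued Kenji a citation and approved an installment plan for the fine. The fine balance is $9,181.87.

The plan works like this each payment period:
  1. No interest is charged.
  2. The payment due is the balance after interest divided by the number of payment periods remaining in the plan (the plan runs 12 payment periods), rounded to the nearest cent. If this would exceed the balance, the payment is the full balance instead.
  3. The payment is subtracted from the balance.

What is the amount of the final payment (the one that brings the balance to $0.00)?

$765.15

Payment period 1: $9,181.87 − $765.16 → $8,416.71
Payment period 2: $8,416.71 − $765.16 → $7,651.55
Payment period 3: $7,651.55 − $765.16 → $6,886.39
Payment period 4: $6,886.39 − $765.15 → $6,121.24
Payment period 5: $6,121.24 − $765.16 → $5,356.08
Payment period 6: $5,356.08 − $765.15 → $4,590.93
Payment period 7: $4,590.93 − $765.16 → $3,825.77
Payment period 8: $3,825.77 − $765.15 → $3,060.62
Payment period 9: $3,060.62 − $765.16 → $2,295.46
Payment period 10: $2,295.46 − $765.15 → $1,530.31
Payment period 11: $1,530.31 − $765.16 → $765.15
Payment period 12: $765.15 − $765.15 → $0.00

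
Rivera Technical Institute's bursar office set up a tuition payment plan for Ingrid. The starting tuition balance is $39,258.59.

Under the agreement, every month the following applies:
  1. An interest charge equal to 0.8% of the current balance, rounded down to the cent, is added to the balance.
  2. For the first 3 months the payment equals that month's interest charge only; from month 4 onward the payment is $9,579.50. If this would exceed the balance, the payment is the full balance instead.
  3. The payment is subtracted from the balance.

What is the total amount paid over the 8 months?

$41,023.89

Month 1: $39,258.59 +$314.06 interest = $39,572.65; pay $314.06 → $39,258.59
Month 2: $39,258.59 +$314.06 interest = $39,572.65; pay $314.06 → $39,258.59
Month 3: $39,258.59 +$314.06 interest = $39,572.65; pay $314.06 → $39,258.59
Month 4: $39,258.59 +$314.06 interest = $39,572.65; pay $9,579.50 → $29,993.15
Month 5: $29,993.15 +$239.94 interest = $30,233.09; pay $9,579.50 → $20,653.59
Month 6: $20,653.59 +$165.22 interest = $20,818.81; pay $9,579.50 → $11,239.31
Month 7: $11,239.31 +$89.91 interest = $11,329.22; pay $9,579.50 → $1,749.72
Month 8: $1,749.72 +$13.99 interest = $1,763.71; pay $1,763.71 → $0.00
Total paid: $41,023.89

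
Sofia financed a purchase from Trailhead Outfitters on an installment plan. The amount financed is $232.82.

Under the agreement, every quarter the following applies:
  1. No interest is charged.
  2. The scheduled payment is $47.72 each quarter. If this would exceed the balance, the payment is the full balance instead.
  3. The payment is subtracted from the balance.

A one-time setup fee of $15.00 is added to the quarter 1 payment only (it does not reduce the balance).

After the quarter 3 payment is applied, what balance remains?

$89.66

Quarter 1: $232.82 − $47.72 (+ $15.00 fee) → $185.10
Quarter 2: $185.10 − $47.72 → $137.38
Quarter 3: $137.38 − $47.72 → $89.66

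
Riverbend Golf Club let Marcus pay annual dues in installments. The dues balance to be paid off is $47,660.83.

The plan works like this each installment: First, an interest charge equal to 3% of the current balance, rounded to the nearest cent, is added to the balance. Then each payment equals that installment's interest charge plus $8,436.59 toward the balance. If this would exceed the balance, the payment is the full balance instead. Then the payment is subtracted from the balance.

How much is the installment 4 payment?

$9,107.12

Installment 1: opening $47,660.83; interest $1,429.82 → $49,090.65; payment $9,866.41; balance $39,224.24
Installment 2: opening $39,224.24; interest $1,176.73 → $40,400.97; payment $9,613.32; balance $30,787.65
Installment 3: opening $30,787.65; interest $923.63 → $31,711.28; payment $9,360.22; balance $22,351.06
Installment 4: opening $22,351.06; interest $670.53 → $23,021.59; payment $9,107.12; balance $13,914.47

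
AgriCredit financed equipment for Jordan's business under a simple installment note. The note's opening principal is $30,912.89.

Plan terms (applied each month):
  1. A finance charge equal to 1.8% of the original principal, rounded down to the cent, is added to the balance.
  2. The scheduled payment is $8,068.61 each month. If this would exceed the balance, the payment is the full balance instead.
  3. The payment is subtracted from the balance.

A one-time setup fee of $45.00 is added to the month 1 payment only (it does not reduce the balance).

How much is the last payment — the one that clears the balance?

$1,420.60

Month 1: $30,912.89 +$556.43 interest = $31,469.32; pay $8,068.61 (+ $45.00 fee) → $23,400.71
Month 2: $23,400.71 +$556.43 interest = $23,957.14; pay $8,068.61 → $15,888.53
Month 3: $15,888.53 +$556.43 interest = $16,444.96; pay $8,068.61 → $8,376.35
Month 4: $8,376.35 +$556.43 interest = $8,932.78; pay $8,068.61 → $864.17
Month 5: $864.17 +$556.43 interest = $1,420.60; pay $1,420.60 → $0.00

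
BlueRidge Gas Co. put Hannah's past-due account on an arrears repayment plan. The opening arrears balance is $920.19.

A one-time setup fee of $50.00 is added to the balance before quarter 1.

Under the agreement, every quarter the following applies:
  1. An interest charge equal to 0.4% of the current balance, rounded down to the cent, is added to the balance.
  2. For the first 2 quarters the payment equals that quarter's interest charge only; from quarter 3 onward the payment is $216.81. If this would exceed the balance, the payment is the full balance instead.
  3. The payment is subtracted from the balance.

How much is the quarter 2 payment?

$3.88

Quarter 1: opening $970.19; interest $3.88 → $974.07; payment $3.88; balance $970.19
Quarter 2: opening $970.19; interest $3.88 → $974.07; payment $3.88; balance $970.19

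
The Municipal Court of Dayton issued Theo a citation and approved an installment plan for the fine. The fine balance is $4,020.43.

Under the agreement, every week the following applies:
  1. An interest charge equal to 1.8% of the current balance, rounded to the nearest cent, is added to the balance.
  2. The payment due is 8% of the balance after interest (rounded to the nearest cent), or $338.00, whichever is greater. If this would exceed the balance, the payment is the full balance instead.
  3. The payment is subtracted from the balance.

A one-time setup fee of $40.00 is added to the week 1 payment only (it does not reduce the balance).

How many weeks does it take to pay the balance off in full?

14

# | Opening | Interest | Payment | Fee | End bal
1 | $4,020.43 | $72.37 | $338.00 | $40.00 | $3,754.80
2 | $3,754.80 | $67.59 | $338.00 | — | $3,484.39
3 | $3,484.39 | $62.72 | $338.00 | — | $3,209.11
4 | $3,209.11 | $57.76 | $338.00 | — | $2,928.87
5 | $2,928.87 | $52.72 | $338.00 | — | $2,643.59
6 | $2,643.59 | $47.58 | $338.00 | — | $2,353.17
7 | $2,353.17 | $42.36 | $338.00 | — | $2,057.53
8 | $2,057.53 | $37.04 | $338.00 | — | $1,756.57
9 | $1,756.57 | $31.62 | $338.00 | — | $1,450.19
10 | $1,450.19 | $26.10 | $338.00 | — | $1,138.29
11 | $1,138.29 | $20.49 | $338.00 | — | $820.78
12 | $820.78 | $14.77 | $338.00 | — | $497.55
13 | $497.55 | $8.96 | $338.00 | — | $168.51
14 | $168.51 | $3.03 | $171.54 | — | $0.00
Balance reaches $0.00 in week 14.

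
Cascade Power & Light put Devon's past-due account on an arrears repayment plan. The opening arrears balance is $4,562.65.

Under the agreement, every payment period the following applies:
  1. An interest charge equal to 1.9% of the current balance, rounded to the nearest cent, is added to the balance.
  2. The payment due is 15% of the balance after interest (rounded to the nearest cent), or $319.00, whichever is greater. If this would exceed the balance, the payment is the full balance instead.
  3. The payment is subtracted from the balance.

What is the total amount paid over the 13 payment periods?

Payment period 1: opening $4,562.65; interest $86.69 → $4,649.34; payment $697.40; balance $3,951.94
Payment period 2: opening $3,951.94; interest $75.09 → $4,027.03; payment $604.05; balance $3,422.98
Payment period 3: opening $3,422.98; interest $65.04 → $3,488.02; payment $523.20; balance $2,964.82
Payment period 4: opening $2,964.82; interest $56.33 → $3,021.15; payment $453.17; balance $2,567.98
Payment period 5: opening $2,567.98; interest $48.79 → $2,616.77; payment $392.52; balance $2,224.25
Payment period 6: opening $2,224.25; interest $42.26 → $2,266.51; payment $339.98; balance $1,926.53
Payment period 7: opening $1,926.53; interest $36.60 → $1,963.13; payment $319.00; balance $1,644.13
Payment period 8: opening $1,644.13; interest $31.24 → $1,675.37; payment $319.00; balance $1,356.37
Payment period 9: opening $1,356.37; interest $25.77 → $1,382.14; payment $319.00; balance $1,063.14
Payment period 10: opening $1,063.14; interest $20.20 → $1,083.34; payment $319.00; balance $764.34
Payment period 11: opening $764.34; interest $14.52 → $778.86; payment $319.00; balance $459.86
Payment period 12: opening $459.86; interest $8.74 → $468.60; payment $319.00; balance $149.60
Payment period 13: opening $149.60; interest $2.84 → $152.44; payment $152.44; balance $0.00
Total paid: $5,076.76

$5,076.76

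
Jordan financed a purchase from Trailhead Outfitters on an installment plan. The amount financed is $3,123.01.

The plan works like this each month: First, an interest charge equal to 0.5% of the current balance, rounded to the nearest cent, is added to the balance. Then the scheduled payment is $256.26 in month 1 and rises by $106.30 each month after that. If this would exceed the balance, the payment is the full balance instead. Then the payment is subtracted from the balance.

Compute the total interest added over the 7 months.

$65.14

Month 1: $3,123.01 +$15.62 interest = $3,138.63; pay $256.26 → $2,882.37
Month 2: $2,882.37 +$14.41 interest = $2,896.78; pay $362.56 → $2,534.22
Month 3: $2,534.22 +$12.67 interest = $2,546.89; pay $468.86 → $2,078.03
Month 4: $2,078.03 +$10.39 interest = $2,088.42; pay $575.16 → $1,513.26
Month 5: $1,513.26 +$7.57 interest = $1,520.83; pay $681.46 → $839.37
Month 6: $839.37 +$4.20 interest = $843.57; pay $787.76 → $55.81
Month 7: $55.81 +$0.28 interest = $56.09; pay $56.09 → $0.00
Total interest: $15.62 + $14.41 + $12.67 + $10.39 + $7.57 + $4.20 + $0.28 = $65.14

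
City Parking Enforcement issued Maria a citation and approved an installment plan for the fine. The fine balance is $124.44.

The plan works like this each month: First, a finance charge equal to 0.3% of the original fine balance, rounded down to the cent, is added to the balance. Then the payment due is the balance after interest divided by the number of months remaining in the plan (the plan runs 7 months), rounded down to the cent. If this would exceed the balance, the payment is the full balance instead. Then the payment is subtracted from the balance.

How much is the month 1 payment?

$17.83

Month 1: opening $124.44; interest $0.37 → $124.81; payment $17.83; balance $106.98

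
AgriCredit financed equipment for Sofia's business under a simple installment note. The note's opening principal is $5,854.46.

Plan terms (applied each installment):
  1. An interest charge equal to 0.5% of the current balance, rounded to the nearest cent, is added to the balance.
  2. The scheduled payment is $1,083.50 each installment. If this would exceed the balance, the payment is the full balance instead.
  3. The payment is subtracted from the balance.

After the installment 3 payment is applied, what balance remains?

Installment 1: $5,854.46 +$29.27 interest = $5,883.73; pay $1,083.50 → $4,800.23
Installment 2: $4,800.23 +$24.00 interest = $4,824.23; pay $1,083.50 → $3,740.73
Installment 3: $3,740.73 +$18.70 interest = $3,759.43; pay $1,083.50 → $2,675.93

$2,675.93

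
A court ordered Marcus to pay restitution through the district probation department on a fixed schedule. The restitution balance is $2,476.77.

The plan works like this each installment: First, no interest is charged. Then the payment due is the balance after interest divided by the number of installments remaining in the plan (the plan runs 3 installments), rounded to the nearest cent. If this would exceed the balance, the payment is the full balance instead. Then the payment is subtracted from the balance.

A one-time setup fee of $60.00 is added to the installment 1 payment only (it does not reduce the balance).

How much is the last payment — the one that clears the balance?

$825.59

Installment 1: opening $2,476.77; payment $825.59 (+ $60.00 fee); balance $1,651.18
Installment 2: opening $1,651.18; payment $825.59; balance $825.59
Installment 3: opening $825.59; payment $825.59; balance $0.00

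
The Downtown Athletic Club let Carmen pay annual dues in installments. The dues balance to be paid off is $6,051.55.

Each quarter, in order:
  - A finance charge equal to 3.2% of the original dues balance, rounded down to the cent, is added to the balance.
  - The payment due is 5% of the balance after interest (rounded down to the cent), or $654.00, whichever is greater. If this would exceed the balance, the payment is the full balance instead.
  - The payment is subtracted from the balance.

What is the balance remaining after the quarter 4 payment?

$4,210.11

# | Opening | Interest | Payment | End bal
1 | $6,051.55 | $193.64 | $654.00 | $5,591.19
2 | $5,591.19 | $193.64 | $654.00 | $5,130.83
3 | $5,130.83 | $193.64 | $654.00 | $4,670.47
4 | $4,670.47 | $193.64 | $654.00 | $4,210.11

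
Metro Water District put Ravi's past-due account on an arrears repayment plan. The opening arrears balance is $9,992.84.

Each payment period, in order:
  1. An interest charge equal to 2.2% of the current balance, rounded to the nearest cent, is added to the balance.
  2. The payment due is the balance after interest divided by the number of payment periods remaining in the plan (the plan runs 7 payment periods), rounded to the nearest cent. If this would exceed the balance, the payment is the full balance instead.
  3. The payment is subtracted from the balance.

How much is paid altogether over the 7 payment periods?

$10,911.99

Payment period 1: $9,992.84 +$219.84 interest = $10,212.68; pay $1,458.95 → $8,753.73
Payment period 2: $8,753.73 +$192.58 interest = $8,946.31; pay $1,491.05 → $7,455.26
Payment period 3: $7,455.26 +$164.02 interest = $7,619.28; pay $1,523.86 → $6,095.42
Payment period 4: $6,095.42 +$134.10 interest = $6,229.52; pay $1,557.38 → $4,672.14
Payment period 5: $4,672.14 +$102.79 interest = $4,774.93; pay $1,591.64 → $3,183.29
Payment period 6: $3,183.29 +$70.03 interest = $3,253.32; pay $1,626.66 → $1,626.66
Payment period 7: $1,626.66 +$35.79 interest = $1,662.45; pay $1,662.45 → $0.00
Total paid: $10,911.99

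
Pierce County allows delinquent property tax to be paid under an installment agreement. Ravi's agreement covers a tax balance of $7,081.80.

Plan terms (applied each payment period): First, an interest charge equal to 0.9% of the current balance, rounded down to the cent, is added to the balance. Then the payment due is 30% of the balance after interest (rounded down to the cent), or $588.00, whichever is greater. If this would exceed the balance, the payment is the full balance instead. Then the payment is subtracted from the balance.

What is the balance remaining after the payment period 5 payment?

# | Opening | Interest | Payment | End bal
1 | $7,081.80 | $63.73 | $2,143.65 | $5,001.88
2 | $5,001.88 | $45.01 | $1,514.06 | $3,532.83
3 | $3,532.83 | $31.79 | $1,069.38 | $2,495.24
4 | $2,495.24 | $22.45 | $755.30 | $1,762.39
5 | $1,762.39 | $15.86 | $588.00 | $1,190.25

$1,190.25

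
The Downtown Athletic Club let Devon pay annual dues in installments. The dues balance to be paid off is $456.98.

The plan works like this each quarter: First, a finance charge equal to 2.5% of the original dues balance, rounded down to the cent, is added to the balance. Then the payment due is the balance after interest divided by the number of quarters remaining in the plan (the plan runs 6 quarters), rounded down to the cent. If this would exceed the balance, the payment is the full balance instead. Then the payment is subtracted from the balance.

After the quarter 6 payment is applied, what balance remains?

# | Opening | Interest | Payment | End bal
1 | $456.98 | $11.42 | $78.06 | $390.34
2 | $390.34 | $11.42 | $80.35 | $321.41
3 | $321.41 | $11.42 | $83.20 | $249.63
4 | $249.63 | $11.42 | $87.01 | $174.04
5 | $174.04 | $11.42 | $92.73 | $92.73
6 | $92.73 | $11.42 | $104.15 | $0.00

$0.00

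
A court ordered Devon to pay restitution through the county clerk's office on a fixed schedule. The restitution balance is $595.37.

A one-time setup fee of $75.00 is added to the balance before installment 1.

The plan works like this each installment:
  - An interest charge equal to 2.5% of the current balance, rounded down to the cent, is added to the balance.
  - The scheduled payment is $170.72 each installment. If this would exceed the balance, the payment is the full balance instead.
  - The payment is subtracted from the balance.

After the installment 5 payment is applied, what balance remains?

$0.00

Installment 1: opening $670.37; interest $16.75 → $687.12; payment $170.72; balance $516.40
Installment 2: opening $516.40; interest $12.91 → $529.31; payment $170.72; balance $358.59
Installment 3: opening $358.59; interest $8.96 → $367.55; payment $170.72; balance $196.83
Installment 4: opening $196.83; interest $4.92 → $201.75; payment $170.72; balance $31.03
Installment 5: opening $31.03; interest $0.77 → $31.80; payment $31.80; balance $0.00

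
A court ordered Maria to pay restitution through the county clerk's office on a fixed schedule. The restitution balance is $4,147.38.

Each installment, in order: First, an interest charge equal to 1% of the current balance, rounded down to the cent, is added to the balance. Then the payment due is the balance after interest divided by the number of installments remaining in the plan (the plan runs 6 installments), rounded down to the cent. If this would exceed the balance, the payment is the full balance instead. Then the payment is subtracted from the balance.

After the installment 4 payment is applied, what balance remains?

Installment 1: opening $4,147.38; interest $41.47 → $4,188.85; payment $698.14; balance $3,490.71
Installment 2: opening $3,490.71; interest $34.90 → $3,525.61; payment $705.12; balance $2,820.49
Installment 3: opening $2,820.49; interest $28.20 → $2,848.69; payment $712.17; balance $2,136.52
Installment 4: opening $2,136.52; interest $21.36 → $2,157.88; payment $719.29; balance $1,438.59

$1,438.59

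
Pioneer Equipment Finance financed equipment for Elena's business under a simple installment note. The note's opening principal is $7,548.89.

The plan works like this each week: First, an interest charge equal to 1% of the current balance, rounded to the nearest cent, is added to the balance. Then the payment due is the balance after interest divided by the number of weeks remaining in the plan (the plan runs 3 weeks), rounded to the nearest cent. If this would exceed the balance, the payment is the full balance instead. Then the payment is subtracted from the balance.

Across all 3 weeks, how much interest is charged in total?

$151.99

Week 1: $7,548.89 +$75.49 interest = $7,624.38; pay $2,541.46 → $5,082.92
Week 2: $5,082.92 +$50.83 interest = $5,133.75; pay $2,566.88 → $2,566.87
Week 3: $2,566.87 +$25.67 interest = $2,592.54; pay $2,592.54 → $0.00
Total interest: $75.49 + $50.83 + $25.67 = $151.99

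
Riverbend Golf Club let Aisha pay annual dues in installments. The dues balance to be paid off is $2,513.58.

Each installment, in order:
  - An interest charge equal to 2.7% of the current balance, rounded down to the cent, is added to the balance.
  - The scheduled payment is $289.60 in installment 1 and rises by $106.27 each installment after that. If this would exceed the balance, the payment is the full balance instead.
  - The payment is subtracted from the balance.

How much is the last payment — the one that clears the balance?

# | Opening | Interest | Payment | End bal
1 | $2,513.58 | $67.86 | $289.60 | $2,291.84
2 | $2,291.84 | $61.87 | $395.87 | $1,957.84
3 | $1,957.84 | $52.86 | $502.14 | $1,508.56
4 | $1,508.56 | $40.73 | $608.41 | $940.88
5 | $940.88 | $25.40 | $714.68 | $251.60
6 | $251.60 | $6.79 | $258.39 | $0.00

$258.39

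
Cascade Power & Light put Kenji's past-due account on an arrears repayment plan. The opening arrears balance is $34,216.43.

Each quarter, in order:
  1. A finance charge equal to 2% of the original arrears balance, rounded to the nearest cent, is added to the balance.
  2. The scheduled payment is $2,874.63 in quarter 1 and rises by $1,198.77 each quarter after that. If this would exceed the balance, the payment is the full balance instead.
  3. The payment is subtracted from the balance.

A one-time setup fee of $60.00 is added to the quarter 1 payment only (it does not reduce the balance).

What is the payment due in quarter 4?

Quarter 1: opening $34,216.43; interest $684.33 → $34,900.76; payment $2,874.63 (+ $60.00 fee); balance $32,026.13
Quarter 2: opening $32,026.13; interest $684.33 → $32,710.46; payment $4,073.40; balance $28,637.06
Quarter 3: opening $28,637.06; interest $684.33 → $29,321.39; payment $5,272.17; balance $24,049.22
Quarter 4: opening $24,049.22; interest $684.33 → $24,733.55; payment $6,470.94; balance $18,262.61

$6,470.94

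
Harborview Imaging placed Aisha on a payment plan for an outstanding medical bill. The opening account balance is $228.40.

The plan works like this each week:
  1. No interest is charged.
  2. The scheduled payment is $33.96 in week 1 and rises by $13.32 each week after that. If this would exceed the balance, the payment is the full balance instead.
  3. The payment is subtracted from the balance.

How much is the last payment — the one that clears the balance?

# | Opening | Payment | End bal
1 | $228.40 | $33.96 | $194.44
2 | $194.44 | $47.28 | $147.16
3 | $147.16 | $60.60 | $86.56
4 | $86.56 | $73.92 | $12.64
5 | $12.64 | $12.64 | $0.00

$12.64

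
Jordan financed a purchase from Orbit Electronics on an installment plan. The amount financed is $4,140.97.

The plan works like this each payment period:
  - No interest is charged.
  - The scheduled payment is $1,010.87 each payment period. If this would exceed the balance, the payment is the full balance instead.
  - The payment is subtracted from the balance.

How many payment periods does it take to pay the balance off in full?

5

# | Opening | Payment | End bal
1 | $4,140.97 | $1,010.87 | $3,130.10
2 | $3,130.10 | $1,010.87 | $2,119.23
3 | $2,119.23 | $1,010.87 | $1,108.36
4 | $1,108.36 | $1,010.87 | $97.49
5 | $97.49 | $97.49 | $0.00
Balance reaches $0.00 in payment period 5.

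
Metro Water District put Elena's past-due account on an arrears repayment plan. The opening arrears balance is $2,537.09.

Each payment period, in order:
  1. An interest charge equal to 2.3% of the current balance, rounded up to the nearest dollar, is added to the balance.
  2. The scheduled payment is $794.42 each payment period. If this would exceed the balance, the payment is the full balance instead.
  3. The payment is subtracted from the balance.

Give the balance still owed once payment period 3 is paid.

$279.83

Payment period 1: opening $2,537.09; interest $59.00 → $2,596.09; payment $794.42; balance $1,801.67
Payment period 2: opening $1,801.67; interest $42.00 → $1,843.67; payment $794.42; balance $1,049.25
Payment period 3: opening $1,049.25; interest $25.00 → $1,074.25; payment $794.42; balance $279.83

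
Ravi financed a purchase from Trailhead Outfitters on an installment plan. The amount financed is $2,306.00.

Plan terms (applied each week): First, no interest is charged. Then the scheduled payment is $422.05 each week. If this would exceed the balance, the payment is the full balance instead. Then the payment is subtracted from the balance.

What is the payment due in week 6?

# | Opening | Payment | End bal
1 | $2,306.00 | $422.05 | $1,883.95
2 | $1,883.95 | $422.05 | $1,461.90
3 | $1,461.90 | $422.05 | $1,039.85
4 | $1,039.85 | $422.05 | $617.80
5 | $617.80 | $422.05 | $195.75
6 | $195.75 | $195.75 | $0.00

$195.75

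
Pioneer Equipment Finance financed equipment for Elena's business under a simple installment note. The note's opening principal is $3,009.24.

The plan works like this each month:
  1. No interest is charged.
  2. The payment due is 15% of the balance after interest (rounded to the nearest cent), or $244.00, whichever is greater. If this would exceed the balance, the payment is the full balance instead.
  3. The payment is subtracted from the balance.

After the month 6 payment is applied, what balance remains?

Month 1: opening $3,009.24; payment $451.39; balance $2,557.85
Month 2: opening $2,557.85; payment $383.68; balance $2,174.17
Month 3: opening $2,174.17; payment $326.13; balance $1,848.04
Month 4: opening $1,848.04; payment $277.21; balance $1,570.83
Month 5: opening $1,570.83; payment $244.00; balance $1,326.83
Month 6: opening $1,326.83; payment $244.00; balance $1,082.83

$1,082.83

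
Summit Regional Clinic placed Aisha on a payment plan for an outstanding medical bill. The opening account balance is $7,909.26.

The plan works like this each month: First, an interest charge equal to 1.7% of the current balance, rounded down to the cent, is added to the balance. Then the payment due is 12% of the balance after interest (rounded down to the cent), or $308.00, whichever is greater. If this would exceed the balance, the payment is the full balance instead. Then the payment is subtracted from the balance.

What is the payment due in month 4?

Month 1: opening $7,909.26; interest $134.45 → $8,043.71; payment $965.24; balance $7,078.47
Month 2: opening $7,078.47; interest $120.33 → $7,198.80; payment $863.85; balance $6,334.95
Month 3: opening $6,334.95; interest $107.69 → $6,442.64; payment $773.11; balance $5,669.53
Month 4: opening $5,669.53; interest $96.38 → $5,765.91; payment $691.90; balance $5,074.01

$691.90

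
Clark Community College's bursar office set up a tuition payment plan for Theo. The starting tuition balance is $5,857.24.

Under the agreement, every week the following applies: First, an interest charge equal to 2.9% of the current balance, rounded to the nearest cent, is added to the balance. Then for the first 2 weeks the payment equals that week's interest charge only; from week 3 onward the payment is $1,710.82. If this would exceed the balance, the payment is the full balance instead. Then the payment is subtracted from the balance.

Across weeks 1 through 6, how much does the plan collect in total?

Week 1: opening $5,857.24; interest $169.86 → $6,027.10; payment $169.86; balance $5,857.24
Week 2: opening $5,857.24; interest $169.86 → $6,027.10; payment $169.86; balance $5,857.24
Week 3: opening $5,857.24; interest $169.86 → $6,027.10; payment $1,710.82; balance $4,316.28
Week 4: opening $4,316.28; interest $125.17 → $4,441.45; payment $1,710.82; balance $2,730.63
Week 5: opening $2,730.63; interest $79.19 → $2,809.82; payment $1,710.82; balance $1,099.00
Week 6: opening $1,099.00; interest $31.87 → $1,130.87; payment $1,130.87; balance $0.00
Total paid: $6,603.05

$6,603.05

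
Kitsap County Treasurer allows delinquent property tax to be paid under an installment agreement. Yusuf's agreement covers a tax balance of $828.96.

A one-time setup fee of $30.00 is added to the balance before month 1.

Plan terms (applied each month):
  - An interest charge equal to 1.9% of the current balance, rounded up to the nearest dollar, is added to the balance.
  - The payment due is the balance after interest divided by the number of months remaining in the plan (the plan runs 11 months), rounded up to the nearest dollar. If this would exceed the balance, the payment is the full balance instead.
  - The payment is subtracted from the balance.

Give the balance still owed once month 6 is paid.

$436.96

Month 1: opening $858.96; interest $17.00 → $875.96; payment $80.00; balance $795.96
Month 2: opening $795.96; interest $16.00 → $811.96; payment $82.00; balance $729.96
Month 3: opening $729.96; interest $14.00 → $743.96; payment $83.00; balance $660.96
Month 4: opening $660.96; interest $13.00 → $673.96; payment $85.00; balance $588.96
Month 5: opening $588.96; interest $12.00 → $600.96; payment $86.00; balance $514.96
Month 6: opening $514.96; interest $10.00 → $524.96; payment $88.00; balance $436.96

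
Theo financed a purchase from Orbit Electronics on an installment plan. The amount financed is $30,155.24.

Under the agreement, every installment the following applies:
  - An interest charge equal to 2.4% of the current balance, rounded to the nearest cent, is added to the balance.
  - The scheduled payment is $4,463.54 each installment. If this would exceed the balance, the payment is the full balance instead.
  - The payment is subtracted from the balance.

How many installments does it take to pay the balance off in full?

# | Opening | Interest | Payment | End bal
1 | $30,155.24 | $723.73 | $4,463.54 | $26,415.43
2 | $26,415.43 | $633.97 | $4,463.54 | $22,585.86
3 | $22,585.86 | $542.06 | $4,463.54 | $18,664.38
4 | $18,664.38 | $447.95 | $4,463.54 | $14,648.79
5 | $14,648.79 | $351.57 | $4,463.54 | $10,536.82
6 | $10,536.82 | $252.88 | $4,463.54 | $6,326.16
7 | $6,326.16 | $151.83 | $4,463.54 | $2,014.45
8 | $2,014.45 | $48.35 | $2,062.80 | $0.00
Balance reaches $0.00 in installment 8.

8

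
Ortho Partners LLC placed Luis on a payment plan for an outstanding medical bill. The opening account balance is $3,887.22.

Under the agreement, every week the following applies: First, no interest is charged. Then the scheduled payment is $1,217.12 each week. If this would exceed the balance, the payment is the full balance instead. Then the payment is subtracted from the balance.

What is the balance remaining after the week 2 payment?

Week 1: opening $3,887.22; payment $1,217.12; balance $2,670.10
Week 2: opening $2,670.10; payment $1,217.12; balance $1,452.98

$1,452.98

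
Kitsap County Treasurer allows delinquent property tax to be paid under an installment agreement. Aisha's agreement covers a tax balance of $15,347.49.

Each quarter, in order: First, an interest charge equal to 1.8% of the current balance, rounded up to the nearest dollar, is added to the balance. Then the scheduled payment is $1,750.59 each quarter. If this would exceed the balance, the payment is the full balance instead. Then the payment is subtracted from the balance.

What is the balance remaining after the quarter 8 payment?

$2,786.77

Quarter 1: $15,347.49 +$277.00 interest = $15,624.49; pay $1,750.59 → $13,873.90
Quarter 2: $13,873.90 +$250.00 interest = $14,123.90; pay $1,750.59 → $12,373.31
Quarter 3: $12,373.31 +$223.00 interest = $12,596.31; pay $1,750.59 → $10,845.72
Quarter 4: $10,845.72 +$196.00 interest = $11,041.72; pay $1,750.59 → $9,291.13
Quarter 5: $9,291.13 +$168.00 interest = $9,459.13; pay $1,750.59 → $7,708.54
Quarter 6: $7,708.54 +$139.00 interest = $7,847.54; pay $1,750.59 → $6,096.95
Quarter 7: $6,096.95 +$110.00 interest = $6,206.95; pay $1,750.59 → $4,456.36
Quarter 8: $4,456.36 +$81.00 interest = $4,537.36; pay $1,750.59 → $2,786.77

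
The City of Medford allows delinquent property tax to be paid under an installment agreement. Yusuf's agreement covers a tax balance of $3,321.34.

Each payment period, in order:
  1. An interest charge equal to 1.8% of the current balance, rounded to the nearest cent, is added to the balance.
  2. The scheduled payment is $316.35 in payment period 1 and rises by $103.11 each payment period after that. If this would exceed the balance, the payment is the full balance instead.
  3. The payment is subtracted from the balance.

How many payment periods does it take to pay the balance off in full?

Payment period 1: opening $3,321.34; interest $59.78 → $3,381.12; payment $316.35; balance $3,064.77
Payment period 2: opening $3,064.77; interest $55.17 → $3,119.94; payment $419.46; balance $2,700.48
Payment period 3: opening $2,700.48; interest $48.61 → $2,749.09; payment $522.57; balance $2,226.52
Payment period 4: opening $2,226.52; interest $40.08 → $2,266.60; payment $625.68; balance $1,640.92
Payment period 5: opening $1,640.92; interest $29.54 → $1,670.46; payment $728.79; balance $941.67
Payment period 6: opening $941.67; interest $16.95 → $958.62; payment $831.90; balance $126.72
Payment period 7: opening $126.72; interest $2.28 → $129.00; payment $129.00; balance $0.00
Balance reaches $0.00 in payment period 7.

7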